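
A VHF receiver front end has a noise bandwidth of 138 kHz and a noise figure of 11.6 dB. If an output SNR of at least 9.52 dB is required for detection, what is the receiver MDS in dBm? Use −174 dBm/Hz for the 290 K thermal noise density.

Sensitivity = −174 + 10 log₁₀(B) + NF + SNR_min
= −174 + 51.4 + 11.6 + 9.52
= −101.48 dBm → −101.5 dBm

−101.5 dBm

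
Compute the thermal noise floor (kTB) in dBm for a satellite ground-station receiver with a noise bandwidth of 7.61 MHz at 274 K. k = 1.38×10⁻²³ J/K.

P_n = kTB = 1.38×10⁻²³ × 274 × 7.61×10⁶ = 2.88×10⁻¹⁴ W
In dBm: 10 log₁₀(2.88×10⁻¹⁴ / 10⁻³) = −105.4 dBm

−105.4 dBm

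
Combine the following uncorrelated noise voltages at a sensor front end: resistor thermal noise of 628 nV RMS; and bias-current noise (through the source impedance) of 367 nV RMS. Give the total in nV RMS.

Uncorrelated sources add in power (mean-square): V_tot = √(ΣV_i²)
V_tot = √[(6.28×10⁻⁷)² + (3.67×10⁻⁷)²] = 7.27×10⁻⁷ V = 727 nV

727 nV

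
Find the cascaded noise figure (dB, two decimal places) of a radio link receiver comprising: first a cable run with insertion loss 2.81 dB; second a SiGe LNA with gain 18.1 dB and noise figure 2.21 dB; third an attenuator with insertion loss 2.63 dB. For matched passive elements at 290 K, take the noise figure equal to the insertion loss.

5.05 dB

Convert to linear (a loss of L dB is a gain of −L dB): F_i = 10^(NF_i/10), G_i = 10^(G_i,dB/10)
  Stage 1: F_1 = 10^(2.81/10) = 1.910, G_1 = 10^(−2.81/10) = 0.5236
  Stage 2: F_2 = 10^(2.21/10) = 1.663, G_2 = 10^(18.1/10) = 64.57
  Stage 3: F_3 = 10^(2.63/10) = 1.832, G_3 = 10^(−2.63/10) = 0.5458
Friis cascade:
  F = 1.910 + (1.663 − 1)/0.5236 + (1.832 − 1)/33.81 = 3.201
NF = 10 log₁₀(3.201) = 5.05 dB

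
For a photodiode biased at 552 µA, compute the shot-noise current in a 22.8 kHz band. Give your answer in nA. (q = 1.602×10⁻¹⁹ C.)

I_n = √(2qI·B)
2qI·B = 2 × 1.602×10⁻¹⁹ × 5.52×10⁻⁴ × 2.28×10⁴ = 4.03×10⁻¹⁸ A²
I_n = √(4.03×10⁻¹⁸) = 2.01×10⁻⁹ A = 2.01 nA

2.01 nA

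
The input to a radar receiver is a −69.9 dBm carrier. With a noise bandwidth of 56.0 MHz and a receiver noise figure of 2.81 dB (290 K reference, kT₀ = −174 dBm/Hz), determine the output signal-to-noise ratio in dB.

Noise floor: N = −174 + 10 log₁₀(B) + NF
10 log₁₀(5.60×10⁷) = 77.48 dB
N = −174 + 77.48 + 2.81 = −93.71 dBm
SNR = P_sig − N = −69.9 − (−93.71) = 23.81 dB → 23.8 dB

23.8 dB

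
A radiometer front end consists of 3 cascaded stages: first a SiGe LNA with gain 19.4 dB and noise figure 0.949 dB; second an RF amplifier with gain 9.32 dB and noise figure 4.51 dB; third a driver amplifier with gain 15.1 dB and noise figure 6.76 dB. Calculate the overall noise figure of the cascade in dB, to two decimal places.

Convert to linear (a loss of L dB is a gain of −L dB): F_i = 10^(NF_i/10), G_i = 10^(G_i,dB/10)
  Stage 1: F_1 = 10^(0.949/10) = 1.244, G_1 = 10^(19.4/10) = 87.10
  Stage 2: F_2 = 10^(4.51/10) = 2.825, G_2 = 10^(9.32/10) = 8.551
  Stage 3: F_3 = 10^(6.76/10) = 4.742, G_3 = 10^(15.1/10) = 32.36
Friis cascade:
  F = 1.244 + (2.825 − 1)/87.10 + (4.742 − 1)/744.7 = 1.270
NF = 10 log₁₀(1.270) = 1.04 dB

1.04 dB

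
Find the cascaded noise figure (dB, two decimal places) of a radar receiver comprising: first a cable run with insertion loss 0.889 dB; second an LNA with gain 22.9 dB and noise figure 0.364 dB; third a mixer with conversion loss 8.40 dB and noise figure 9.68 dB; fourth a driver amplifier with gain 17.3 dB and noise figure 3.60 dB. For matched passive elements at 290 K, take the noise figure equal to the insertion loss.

1.59 dB

Convert to linear (a loss of L dB is a gain of −L dB): F_i = 10^(NF_i/10), G_i = 10^(G_i,dB/10)
  Stage 1: F_1 = 10^(0.889/10) = 1.227, G_1 = 10^(−0.889/10) = 0.8149
  Stage 2: F_2 = 10^(0.364/10) = 1.087, G_2 = 10^(22.9/10) = 195.0
  Stage 3: F_3 = 10^(9.68/10) = 9.290, G_3 = 10^(−8.40/10) = 0.1445
  Stage 4: F_4 = 10^(3.60/10) = 2.291, G_4 = 10^(17.3/10) = 53.70
Friis cascade:
  F = 1.227 + (1.087 − 1)/0.8149 + (9.290 − 1)/158.9 + (2.291 − 1)/22.97 = 1.443
NF = 10 log₁₀(1.443) = 1.59 dB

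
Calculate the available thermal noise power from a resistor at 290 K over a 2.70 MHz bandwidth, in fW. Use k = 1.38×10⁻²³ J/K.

10.8 fW

P_n = kTB = 1.38×10⁻²³ × 290 × 2.70×10⁶ = 1.08×10⁻¹⁴ W = 10.8 fW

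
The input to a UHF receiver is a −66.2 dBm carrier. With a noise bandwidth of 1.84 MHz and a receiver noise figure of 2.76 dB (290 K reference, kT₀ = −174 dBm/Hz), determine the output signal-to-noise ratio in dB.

Noise floor: N = −174 + 10 log₁₀(B) + NF
10 log₁₀(1.84×10⁶) = 62.65 dB
N = −174 + 62.65 + 2.76 = −108.59 dBm
SNR = P_sig − N = −66.2 − (−108.59) = 42.39 dB → 42.4 dB

42.4 dB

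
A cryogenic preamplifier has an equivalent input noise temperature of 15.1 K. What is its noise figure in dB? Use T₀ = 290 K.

0.220 dB

F = 1 + T_e/T₀ = 1 + 15.1/290 = 1.05207
NF = 10 log₁₀(1.05207) = 0.220 dB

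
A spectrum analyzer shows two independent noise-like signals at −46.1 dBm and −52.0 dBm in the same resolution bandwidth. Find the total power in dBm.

Convert to linear, add, convert back:
P₁ = 2.45×10⁻⁸ W, P₂ = 6.31×10⁻⁹ W
P_tot = 3.09×10⁻⁸ W → 10 log₁₀(P_tot / 10⁻³) = −45.1 dBm

−45.1 dBm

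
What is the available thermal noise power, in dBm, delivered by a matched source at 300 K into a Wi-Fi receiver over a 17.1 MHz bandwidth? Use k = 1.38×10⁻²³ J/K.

−101.5 dBm

P_n = kTB = 1.38×10⁻²³ × 300 × 1.71×10⁷ = 7.08×10⁻¹⁴ W
In dBm: 10 log₁₀(7.08×10⁻¹⁴ / 10⁻³) = −101.5 dBm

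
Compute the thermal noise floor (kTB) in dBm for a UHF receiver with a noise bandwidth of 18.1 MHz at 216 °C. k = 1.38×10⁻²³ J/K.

−99.1 dBm

T = 216 °C + 273.15 = 489.15 K
P_n = kTB = 1.38×10⁻²³ × 489.15 × 1.81×10⁷ = 1.22×10⁻¹³ W
In dBm: 10 log₁₀(1.22×10⁻¹³ / 10⁻³) = −99.1 dBm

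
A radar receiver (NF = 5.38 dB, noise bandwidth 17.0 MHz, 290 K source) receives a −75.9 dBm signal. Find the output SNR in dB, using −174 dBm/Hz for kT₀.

Noise floor: N = −174 + 10 log₁₀(B) + NF
10 log₁₀(1.70×10⁷) = 72.3 dB
N = −174 + 72.3 + 5.38 = −96.32 dBm
SNR = P_sig − N = −75.9 − (−96.32) = 20.42 dB → 20.4 dB

20.4 dB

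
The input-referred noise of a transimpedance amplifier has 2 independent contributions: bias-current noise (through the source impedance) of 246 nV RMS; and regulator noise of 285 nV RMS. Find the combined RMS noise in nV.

376 nV

Uncorrelated sources add in power (mean-square): V_tot = √(ΣV_i²)
V_tot = √[(2.46×10⁻⁷)² + (2.85×10⁻⁷)²] = 3.76×10⁻⁷ V = 376 nV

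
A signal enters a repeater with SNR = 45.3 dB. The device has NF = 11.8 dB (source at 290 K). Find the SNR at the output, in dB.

33.5 dB

By definition F = SNR_in/SNR_out, so in dB: SNR_out = SNR_in − NF
SNR_out = 45.3 − 11.8 = 33.5 dB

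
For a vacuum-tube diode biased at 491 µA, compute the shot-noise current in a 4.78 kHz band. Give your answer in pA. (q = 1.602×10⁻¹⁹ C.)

867 pA

I_n = √(2qI·B)
2qI·B = 2 × 1.602×10⁻¹⁹ × 4.91×10⁻⁴ × 4.78×10³ = 7.52×10⁻¹⁹ A²
I_n = √(7.52×10⁻¹⁹) = 8.67×10⁻¹⁰ A = 867 pA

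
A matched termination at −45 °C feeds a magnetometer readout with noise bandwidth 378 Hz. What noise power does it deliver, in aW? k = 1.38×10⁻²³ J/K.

1.19 aW

T = −45 °C + 273.15 = 228.15 K
P_n = kTB = 1.38×10⁻²³ × 228.15 × 3.78×10² = 1.19×10⁻¹⁸ W = 1.19 aW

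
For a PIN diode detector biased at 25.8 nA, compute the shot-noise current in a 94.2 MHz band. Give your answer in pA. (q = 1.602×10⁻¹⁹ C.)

882 pA

I_n = √(2qI·B)
2qI·B = 2 × 1.602×10⁻¹⁹ × 2.58×10⁻⁸ × 9.42×10⁷ = 7.79×10⁻¹⁹ A²
I_n = √(7.79×10⁻¹⁹) = 8.82×10⁻¹⁰ A = 882 pA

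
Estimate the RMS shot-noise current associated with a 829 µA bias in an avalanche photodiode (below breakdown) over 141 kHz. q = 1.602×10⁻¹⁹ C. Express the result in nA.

I_n = √(2qI·B)
2qI·B = 2 × 1.602×10⁻¹⁹ × 8.29×10⁻⁴ × 1.41×10⁵ = 3.75×10⁻¹⁷ A²
I_n = √(3.75×10⁻¹⁷) = 6.12×10⁻⁹ A = 6.12 nA

6.12 nA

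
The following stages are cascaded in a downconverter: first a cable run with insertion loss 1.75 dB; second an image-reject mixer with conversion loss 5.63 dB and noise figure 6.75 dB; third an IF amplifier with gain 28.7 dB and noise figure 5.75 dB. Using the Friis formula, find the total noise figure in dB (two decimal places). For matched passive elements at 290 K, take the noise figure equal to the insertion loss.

Convert to linear (a loss of L dB is a gain of −L dB): F_i = 10^(NF_i/10), G_i = 10^(G_i,dB/10)
  Stage 1: F_1 = 10^(1.75/10) = 1.496, G_1 = 10^(−1.75/10) = 0.6683
  Stage 2: F_2 = 10^(6.75/10) = 4.732, G_2 = 10^(−5.63/10) = 0.2735
  Stage 3: F_3 = 10^(5.75/10) = 3.758, G_3 = 10^(28.7/10) = 741.3
Friis cascade:
  F = 1.496 + (4.732 − 1)/0.6683 + (3.758 − 1)/0.1828 = 22.17
NF = 10 log₁₀(22.17) = 13.46 dB

13.46 dB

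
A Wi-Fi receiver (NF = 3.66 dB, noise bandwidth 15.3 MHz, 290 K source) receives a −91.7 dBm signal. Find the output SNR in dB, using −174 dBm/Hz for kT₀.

Noise floor: N = −174 + 10 log₁₀(B) + NF
10 log₁₀(1.53×10⁷) = 71.85 dB
N = −174 + 71.85 + 3.66 = −98.49 dBm
SNR = P_sig − N = −91.7 − (−98.49) = 6.79 dB → 6.8 dB

6.8 dB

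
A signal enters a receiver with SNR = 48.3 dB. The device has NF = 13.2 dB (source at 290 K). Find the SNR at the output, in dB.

By definition F = SNR_in/SNR_out, so in dB: SNR_out = SNR_in − NF
SNR_out = 48.3 − 13.2 = 35.1 dB

35.1 dB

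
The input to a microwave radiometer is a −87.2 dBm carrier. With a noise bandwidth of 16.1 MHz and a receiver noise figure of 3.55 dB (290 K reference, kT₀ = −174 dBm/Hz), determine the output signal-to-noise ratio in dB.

Noise floor: N = −174 + 10 log₁₀(B) + NF
10 log₁₀(1.61×10⁷) = 72.07 dB
N = −174 + 72.07 + 3.55 = −98.38 dBm
SNR = P_sig − N = −87.2 − (−98.38) = 11.18 dB → 11.2 dB

11.2 dB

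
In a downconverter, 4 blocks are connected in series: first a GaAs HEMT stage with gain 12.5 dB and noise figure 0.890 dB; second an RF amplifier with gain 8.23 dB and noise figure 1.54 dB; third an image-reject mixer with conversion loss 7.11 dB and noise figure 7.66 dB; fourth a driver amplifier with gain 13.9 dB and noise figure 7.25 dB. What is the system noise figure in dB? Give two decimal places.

Convert to linear (a loss of L dB is a gain of −L dB): F_i = 10^(NF_i/10), G_i = 10^(G_i,dB/10)
  Stage 1: F_1 = 10^(0.890/10) = 1.227, G_1 = 10^(12.5/10) = 17.78
  Stage 2: F_2 = 10^(1.54/10) = 1.426, G_2 = 10^(8.23/10) = 6.653
  Stage 3: F_3 = 10^(7.66/10) = 5.834, G_3 = 10^(−7.11/10) = 0.1945
  Stage 4: F_4 = 10^(7.25/10) = 5.309, G_4 = 10^(13.9/10) = 24.55
Friis cascade:
  F = 1.227 + (1.426 − 1)/17.78 + (5.834 − 1)/118.3 + (5.309 − 1)/23.01 = 1.479
NF = 10 log₁₀(1.479) = 1.70 dB

1.70 dB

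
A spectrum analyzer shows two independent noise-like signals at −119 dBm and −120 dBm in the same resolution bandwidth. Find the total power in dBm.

−116.5 dBm

Convert to linear, add, convert back:
P₁ = 1.26×10⁻¹⁵ W, P₂ = 1.00×10⁻¹⁵ W
P_tot = 2.26×10⁻¹⁵ W → 10 log₁₀(P_tot / 10⁻³) = −116.5 dBm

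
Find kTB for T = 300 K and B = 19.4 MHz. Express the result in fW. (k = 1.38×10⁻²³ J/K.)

80.3 fW

P_n = kTB = 1.38×10⁻²³ × 300 × 1.94×10⁷ = 8.03×10⁻¹⁴ W = 80.3 fW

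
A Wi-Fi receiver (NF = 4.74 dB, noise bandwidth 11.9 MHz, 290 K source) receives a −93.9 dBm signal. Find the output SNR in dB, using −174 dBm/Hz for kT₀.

Noise floor: N = −174 + 10 log₁₀(B) + NF
10 log₁₀(1.19×10⁷) = 70.76 dB
N = −174 + 70.76 + 4.74 = −98.50 dBm
SNR = P_sig − N = −93.9 − (−98.50) = 4.60 dB → 4.6 dB

4.6 dB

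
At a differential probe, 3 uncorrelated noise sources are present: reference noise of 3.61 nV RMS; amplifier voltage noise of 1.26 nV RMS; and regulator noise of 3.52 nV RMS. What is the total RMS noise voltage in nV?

Uncorrelated sources add in power (mean-square): V_tot = √(ΣV_i²)
V_tot = √[(3.61×10⁻⁹)² + (1.26×10⁻⁹)² + (3.52×10⁻⁹)²] = 5.20×10⁻⁹ V = 5.20 nV

5.20 nV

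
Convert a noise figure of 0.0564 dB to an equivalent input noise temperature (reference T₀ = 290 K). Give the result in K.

F = 10^(0.0564/10) = 1.01307
T_e = (F − 1)·T₀ = (1.01307 − 1) × 290 = 3.79 K

3.79 K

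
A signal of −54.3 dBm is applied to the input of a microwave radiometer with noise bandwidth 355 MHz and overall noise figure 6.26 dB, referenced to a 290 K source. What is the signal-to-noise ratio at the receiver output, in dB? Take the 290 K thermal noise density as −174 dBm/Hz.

27.9 dB

Noise floor: N = −174 + 10 log₁₀(B) + NF
10 log₁₀(3.55×10⁸) = 85.5 dB
N = −174 + 85.5 + 6.26 = −82.24 dBm
SNR = P_sig − N = −54.3 − (−82.24) = 27.94 dB → 27.9 dB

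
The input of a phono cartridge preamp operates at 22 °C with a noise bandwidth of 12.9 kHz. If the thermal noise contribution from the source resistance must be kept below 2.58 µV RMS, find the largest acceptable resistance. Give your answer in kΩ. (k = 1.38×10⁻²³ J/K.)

31.7 kΩ

T = 22 °C + 273.15 = 295.15 K
Johnson–Nyquist: V_n = √(4kTRB) ⇒ R = V_n² / (4kTB)
4kTB = 4 × 1.38×10⁻²³ × 295.15 × 1.29×10⁴ = 2.10×10⁻¹⁶
R = (2.58×10⁻⁶)² / 2.10×10⁻¹⁶ = 3.17×10⁴ Ω = 31.7 kΩ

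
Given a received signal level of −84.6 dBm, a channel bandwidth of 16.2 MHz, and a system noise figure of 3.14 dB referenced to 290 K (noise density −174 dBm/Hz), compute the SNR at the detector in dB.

Noise floor: N = −174 + 10 log₁₀(B) + NF
10 log₁₀(1.62×10⁷) = 72.1 dB
N = −174 + 72.1 + 3.14 = −98.76 dBm
SNR = P_sig − N = −84.6 − (−98.76) = 14.16 dB → 14.2 dB

14.2 dB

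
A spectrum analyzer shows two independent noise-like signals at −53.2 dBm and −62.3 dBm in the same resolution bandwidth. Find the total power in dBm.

−52.7 dBm

Convert to linear, add, convert back:
P₁ = 4.79×10⁻⁹ W, P₂ = 5.89×10⁻¹⁰ W
P_tot = 5.38×10⁻⁹ W → 10 log₁₀(P_tot / 10⁻³) = −52.7 dBm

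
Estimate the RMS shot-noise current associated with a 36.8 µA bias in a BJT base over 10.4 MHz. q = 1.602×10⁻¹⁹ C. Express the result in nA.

I_n = √(2qI·B)
2qI·B = 2 × 1.602×10⁻¹⁹ × 3.68×10⁻⁵ × 1.04×10⁷ = 1.23×10⁻¹⁶ A²
I_n = √(1.23×10⁻¹⁶) = 1.11×10⁻⁸ A = 11.1 nA

11.1 nA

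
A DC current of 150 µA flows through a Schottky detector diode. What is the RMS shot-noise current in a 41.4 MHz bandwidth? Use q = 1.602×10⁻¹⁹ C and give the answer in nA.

44.6 nA

I_n = √(2qI·B)
2qI·B = 2 × 1.602×10⁻¹⁹ × 1.50×10⁻⁴ × 4.14×10⁷ = 1.99×10⁻¹⁵ A²
I_n = √(1.99×10⁻¹⁵) = 4.46×10⁻⁸ A = 44.6 nA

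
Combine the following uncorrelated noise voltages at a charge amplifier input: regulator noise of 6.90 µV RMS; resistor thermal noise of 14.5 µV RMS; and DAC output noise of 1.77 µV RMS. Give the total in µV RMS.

16.2 µV

Uncorrelated sources add in power (mean-square): V_tot = √(ΣV_i²)
V_tot = √[(6.90×10⁻⁶)² + (1.45×10⁻⁵)² + (1.77×10⁻⁶)²] = 1.62×10⁻⁵ V = 16.2 µV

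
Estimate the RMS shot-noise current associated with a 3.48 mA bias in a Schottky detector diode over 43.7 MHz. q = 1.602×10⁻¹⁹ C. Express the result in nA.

221 nA

I_n = √(2qI·B)
2qI·B = 2 × 1.602×10⁻¹⁹ × 3.48×10⁻³ × 4.37×10⁷ = 4.87×10⁻¹⁴ A²
I_n = √(4.87×10⁻¹⁴) = 2.21×10⁻⁷ A = 221 nA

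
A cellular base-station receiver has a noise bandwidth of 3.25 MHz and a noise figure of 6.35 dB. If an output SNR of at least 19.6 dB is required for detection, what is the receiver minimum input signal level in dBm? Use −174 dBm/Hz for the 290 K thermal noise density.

Sensitivity = −174 + 10 log₁₀(B) + NF + SNR_min
= −174 + 65.12 + 6.35 + 19.6
= −82.93 dBm → −82.9 dBm

−82.9 dBm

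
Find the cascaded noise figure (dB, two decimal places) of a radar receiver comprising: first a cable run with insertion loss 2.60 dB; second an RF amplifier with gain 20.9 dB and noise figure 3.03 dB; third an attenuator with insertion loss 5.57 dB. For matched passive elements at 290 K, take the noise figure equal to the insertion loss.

5.68 dB

Convert to linear (a loss of L dB is a gain of −L dB): F_i = 10^(NF_i/10), G_i = 10^(G_i,dB/10)
  Stage 1: F_1 = 10^(2.60/10) = 1.820, G_1 = 10^(−2.60/10) = 0.5495
  Stage 2: F_2 = 10^(3.03/10) = 2.009, G_2 = 10^(20.9/10) = 123.0
  Stage 3: F_3 = 10^(5.57/10) = 3.606, G_3 = 10^(−5.57/10) = 0.2773
Friis cascade:
  F = 1.820 + (2.009 − 1)/0.5495 + (3.606 − 1)/67.61 = 3.694
NF = 10 log₁₀(3.694) = 5.68 dB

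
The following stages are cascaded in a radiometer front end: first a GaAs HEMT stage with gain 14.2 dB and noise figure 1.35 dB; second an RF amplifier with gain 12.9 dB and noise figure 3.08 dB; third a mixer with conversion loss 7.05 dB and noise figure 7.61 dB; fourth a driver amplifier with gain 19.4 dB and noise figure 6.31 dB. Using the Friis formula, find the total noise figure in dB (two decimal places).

Convert to linear (a loss of L dB is a gain of −L dB): F_i = 10^(NF_i/10), G_i = 10^(G_i,dB/10)
  Stage 1: F_1 = 10^(1.35/10) = 1.365, G_1 = 10^(14.2/10) = 26.30
  Stage 2: F_2 = 10^(3.08/10) = 2.032, G_2 = 10^(12.9/10) = 19.50
  Stage 3: F_3 = 10^(7.61/10) = 5.768, G_3 = 10^(−7.05/10) = 0.1972
  Stage 4: F_4 = 10^(6.31/10) = 4.276, G_4 = 10^(19.4/10) = 87.10
Friis cascade:
  F = 1.365 + (2.032 − 1)/26.30 + (5.768 − 1)/512.9 + (4.276 − 1)/101.2 = 1.446
NF = 10 log₁₀(1.446) = 1.60 dB

1.60 dB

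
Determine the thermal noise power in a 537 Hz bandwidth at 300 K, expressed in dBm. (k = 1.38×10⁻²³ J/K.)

P_n = kTB = 1.38×10⁻²³ × 300 × 5.37×10² = 2.22×10⁻¹⁸ W
In dBm: 10 log₁₀(2.22×10⁻¹⁸ / 10⁻³) = −146.5 dBm

−146.5 dBm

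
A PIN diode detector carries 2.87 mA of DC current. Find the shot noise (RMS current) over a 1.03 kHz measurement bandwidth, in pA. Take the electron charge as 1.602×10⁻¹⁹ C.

973 pA

I_n = √(2qI·B)
2qI·B = 2 × 1.602×10⁻¹⁹ × 2.87×10⁻³ × 1.03×10³ = 9.47×10⁻¹⁹ A²
I_n = √(9.47×10⁻¹⁹) = 9.73×10⁻¹⁰ A = 973 pA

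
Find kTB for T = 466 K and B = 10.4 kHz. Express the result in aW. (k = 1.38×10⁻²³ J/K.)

P_n = kTB = 1.38×10⁻²³ × 466 × 1.04×10⁴ = 6.69×10⁻¹⁷ W = 66.9 aW

66.9 aW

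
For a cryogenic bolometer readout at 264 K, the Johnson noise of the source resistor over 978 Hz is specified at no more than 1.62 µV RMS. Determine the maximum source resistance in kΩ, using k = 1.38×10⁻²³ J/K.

184 kΩ

Johnson–Nyquist: V_n = √(4kTRB) ⇒ R = V_n² / (4kTB)
4kTB = 4 × 1.38×10⁻²³ × 264 × 9.78×10² = 1.43×10⁻¹⁷
R = (1.62×10⁻⁶)² / 1.43×10⁻¹⁷ = 1.84×10⁵ Ω = 184 kΩ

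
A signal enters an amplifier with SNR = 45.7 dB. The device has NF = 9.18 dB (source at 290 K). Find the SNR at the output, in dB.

By definition F = SNR_in/SNR_out, so in dB: SNR_out = SNR_in − NF
SNR_out = 45.7 − 9.18 = 36.52 dB

36.52 dB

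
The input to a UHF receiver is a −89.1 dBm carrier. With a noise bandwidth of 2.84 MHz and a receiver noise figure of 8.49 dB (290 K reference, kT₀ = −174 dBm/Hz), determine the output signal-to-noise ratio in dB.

Noise floor: N = −174 + 10 log₁₀(B) + NF
10 log₁₀(2.84×10⁶) = 64.53 dB
N = −174 + 64.53 + 8.49 = −100.98 dBm
SNR = P_sig − N = −89.1 − (−100.98) = 11.88 dB → 11.9 dB

11.9 dB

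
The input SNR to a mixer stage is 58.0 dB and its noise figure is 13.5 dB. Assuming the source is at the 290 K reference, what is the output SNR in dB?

44.5 dB

By definition F = SNR_in/SNR_out, so in dB: SNR_out = SNR_in − NF
SNR_out = 58.0 − 13.5 = 44.5 dB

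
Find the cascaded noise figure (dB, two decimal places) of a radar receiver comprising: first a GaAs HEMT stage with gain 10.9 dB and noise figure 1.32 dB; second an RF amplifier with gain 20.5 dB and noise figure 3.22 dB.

1.60 dB

Convert to linear (a loss of L dB is a gain of −L dB): F_i = 10^(NF_i/10), G_i = 10^(G_i,dB/10)
  Stage 1: F_1 = 10^(1.32/10) = 1.355, G_1 = 10^(10.9/10) = 12.30
  Stage 2: F_2 = 10^(3.22/10) = 2.099, G_2 = 10^(20.5/10) = 112.2
Friis cascade:
  F = 1.355 + (2.099 − 1)/12.30 = 1.445
NF = 10 log₁₀(1.445) = 1.60 dB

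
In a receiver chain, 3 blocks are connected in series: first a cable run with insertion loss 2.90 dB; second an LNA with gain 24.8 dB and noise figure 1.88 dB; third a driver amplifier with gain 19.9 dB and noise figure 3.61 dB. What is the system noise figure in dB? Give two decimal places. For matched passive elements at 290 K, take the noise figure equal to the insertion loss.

Convert to linear (a loss of L dB is a gain of −L dB): F_i = 10^(NF_i/10), G_i = 10^(G_i,dB/10)
  Stage 1: F_1 = 10^(2.90/10) = 1.950, G_1 = 10^(−2.90/10) = 0.5129
  Stage 2: F_2 = 10^(1.88/10) = 1.542, G_2 = 10^(24.8/10) = 302.0
  Stage 3: F_3 = 10^(3.61/10) = 2.296, G_3 = 10^(19.9/10) = 97.72
Friis cascade:
  F = 1.950 + (1.542 − 1)/0.5129 + (2.296 − 1)/154.9 = 3.014
NF = 10 log₁₀(3.014) = 4.79 dB

4.79 dB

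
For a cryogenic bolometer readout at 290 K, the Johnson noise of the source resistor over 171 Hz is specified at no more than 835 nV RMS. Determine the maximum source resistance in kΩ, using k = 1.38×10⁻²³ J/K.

255 kΩ

Johnson–Nyquist: V_n = √(4kTRB) ⇒ R = V_n² / (4kTB)
4kTB = 4 × 1.38×10⁻²³ × 290 × 1.71×10² = 2.74×10⁻¹⁸
R = (8.35×10⁻⁷)² / 2.74×10⁻¹⁸ = 2.55×10⁵ Ω = 255 kΩ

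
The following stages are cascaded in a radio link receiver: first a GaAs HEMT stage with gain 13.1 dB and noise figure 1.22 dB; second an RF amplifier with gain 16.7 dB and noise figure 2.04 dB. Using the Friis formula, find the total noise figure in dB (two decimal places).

1.32 dB

Convert to linear (a loss of L dB is a gain of −L dB): F_i = 10^(NF_i/10), G_i = 10^(G_i,dB/10)
  Stage 1: F_1 = 10^(1.22/10) = 1.324, G_1 = 10^(13.1/10) = 20.42
  Stage 2: F_2 = 10^(2.04/10) = 1.600, G_2 = 10^(16.7/10) = 46.77
Friis cascade:
  F = 1.324 + (1.600 − 1)/20.42 = 1.354
NF = 10 log₁₀(1.354) = 1.32 dB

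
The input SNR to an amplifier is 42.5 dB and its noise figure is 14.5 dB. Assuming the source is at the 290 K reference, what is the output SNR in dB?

28.0 dB

By definition F = SNR_in/SNR_out, so in dB: SNR_out = SNR_in − NF
SNR_out = 42.5 − 14.5 = 28.0 dB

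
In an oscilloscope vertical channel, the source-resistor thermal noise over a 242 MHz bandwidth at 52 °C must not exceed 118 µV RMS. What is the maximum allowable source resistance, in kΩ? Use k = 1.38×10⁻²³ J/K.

T = 52 °C + 273.15 = 325.15 K
Johnson–Nyquist: V_n = √(4kTRB) ⇒ R = V_n² / (4kTB)
4kTB = 4 × 1.38×10⁻²³ × 325.15 × 2.42×10⁸ = 4.34×10⁻¹²
R = (1.18×10⁻⁴)² / 4.34×10⁻¹² = 3.21×10³ Ω = 3.21 kΩ

3.21 kΩ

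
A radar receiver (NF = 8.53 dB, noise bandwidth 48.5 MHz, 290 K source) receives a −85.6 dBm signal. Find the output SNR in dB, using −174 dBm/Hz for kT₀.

3.0 dB

Noise floor: N = −174 + 10 log₁₀(B) + NF
10 log₁₀(4.85×10⁷) = 76.86 dB
N = −174 + 76.86 + 8.53 = −88.61 dBm
SNR = P_sig − N = −85.6 − (−88.61) = 3.01 dB → 3.0 dB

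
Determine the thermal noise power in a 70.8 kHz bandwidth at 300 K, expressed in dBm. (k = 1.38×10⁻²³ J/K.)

P_n = kTB = 1.38×10⁻²³ × 300 × 7.08×10⁴ = 2.93×10⁻¹⁶ W
In dBm: 10 log₁₀(2.93×10⁻¹⁶ / 10⁻³) = −125.3 dBm

−125.3 dBm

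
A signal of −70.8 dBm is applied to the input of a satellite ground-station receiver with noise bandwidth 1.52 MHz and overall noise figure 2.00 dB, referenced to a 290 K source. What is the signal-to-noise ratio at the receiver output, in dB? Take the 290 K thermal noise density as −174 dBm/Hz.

39.4 dB

Noise floor: N = −174 + 10 log₁₀(B) + NF
10 log₁₀(1.52×10⁶) = 61.82 dB
N = −174 + 61.82 + 2.00 = −110.18 dBm
SNR = P_sig − N = −70.8 − (−110.18) = 39.38 dB → 39.4 dB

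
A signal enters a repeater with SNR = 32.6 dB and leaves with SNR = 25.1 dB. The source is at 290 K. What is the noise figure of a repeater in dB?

NF (dB) = SNR_in(dB) − SNR_out(dB) when the source is at T₀
NF = 32.6 − 25.1 = 7.5 dB

7.5 dB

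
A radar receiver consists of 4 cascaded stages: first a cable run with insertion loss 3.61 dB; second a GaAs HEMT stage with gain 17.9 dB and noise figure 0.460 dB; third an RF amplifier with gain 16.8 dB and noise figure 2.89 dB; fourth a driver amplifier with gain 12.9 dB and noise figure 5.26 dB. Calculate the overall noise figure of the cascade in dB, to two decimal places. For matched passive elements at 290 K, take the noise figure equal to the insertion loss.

Convert to linear (a loss of L dB is a gain of −L dB): F_i = 10^(NF_i/10), G_i = 10^(G_i,dB/10)
  Stage 1: F_1 = 10^(3.61/10) = 2.296, G_1 = 10^(−3.61/10) = 0.4355
  Stage 2: F_2 = 10^(0.460/10) = 1.112, G_2 = 10^(17.9/10) = 61.66
  Stage 3: F_3 = 10^(2.89/10) = 1.945, G_3 = 10^(16.8/10) = 47.86
  Stage 4: F_4 = 10^(5.26/10) = 3.357, G_4 = 10^(12.9/10) = 19.50
Friis cascade:
  F = 2.296 + (1.112 − 1)/0.4355 + (1.945 − 1)/26.85 + (3.357 − 1)/1285 = 2.590
NF = 10 log₁₀(2.590) = 4.13 dB

4.13 dB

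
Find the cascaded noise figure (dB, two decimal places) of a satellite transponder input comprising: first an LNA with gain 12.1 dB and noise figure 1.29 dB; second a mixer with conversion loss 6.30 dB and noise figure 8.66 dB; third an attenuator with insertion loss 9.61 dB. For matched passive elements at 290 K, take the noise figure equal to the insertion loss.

Convert to linear (a loss of L dB is a gain of −L dB): F_i = 10^(NF_i/10), G_i = 10^(G_i,dB/10)
  Stage 1: F_1 = 10^(1.29/10) = 1.346, G_1 = 10^(12.1/10) = 16.22
  Stage 2: F_2 = 10^(8.66/10) = 7.345, G_2 = 10^(−6.30/10) = 0.2344
  Stage 3: F_3 = 10^(9.61/10) = 9.141, G_3 = 10^(−9.61/10) = 0.1094
Friis cascade:
  F = 1.346 + (7.345 − 1)/16.22 + (9.141 − 1)/3.802 = 3.878
NF = 10 log₁₀(3.878) = 5.89 dB

5.89 dB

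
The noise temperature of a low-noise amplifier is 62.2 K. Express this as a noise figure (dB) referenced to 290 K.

F = 1 + T_e/T₀ = 1 + 62.2/290 = 1.21448
NF = 10 log₁₀(1.21448) = 0.844 dB

0.844 dB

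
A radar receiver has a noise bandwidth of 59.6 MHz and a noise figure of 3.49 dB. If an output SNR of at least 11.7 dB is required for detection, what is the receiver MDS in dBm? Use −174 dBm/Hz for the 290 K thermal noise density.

−81.1 dBm

Sensitivity = −174 + 10 log₁₀(B) + NF + SNR_min
= −174 + 77.75 + 3.49 + 11.7
= −81.06 dBm → −81.1 dBm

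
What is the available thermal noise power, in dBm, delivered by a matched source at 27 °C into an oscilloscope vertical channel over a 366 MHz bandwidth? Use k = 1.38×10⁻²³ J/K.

T = 27 °C + 273.15 = 300.15 K
P_n = kTB = 1.38×10⁻²³ × 300.15 × 3.66×10⁸ = 1.52×10⁻¹² W
In dBm: 10 log₁₀(1.52×10⁻¹² / 10⁻³) = −88.2 dBm

−88.2 dBm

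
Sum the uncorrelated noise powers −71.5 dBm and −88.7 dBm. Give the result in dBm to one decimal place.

−71.4 dBm

Convert to linear, add, convert back:
P₁ = 7.08×10⁻¹¹ W, P₂ = 1.35×10⁻¹² W
P_tot = 7.21×10⁻¹¹ W → 10 log₁₀(P_tot / 10⁻³) = −71.4 dBm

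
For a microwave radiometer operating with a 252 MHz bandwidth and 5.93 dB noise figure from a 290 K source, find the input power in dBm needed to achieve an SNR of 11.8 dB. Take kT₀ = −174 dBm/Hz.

Sensitivity = −174 + 10 log₁₀(B) + NF + SNR_min
= −174 + 84.01 + 5.93 + 11.8
= −72.26 dBm → −72.3 dBm

−72.3 dBm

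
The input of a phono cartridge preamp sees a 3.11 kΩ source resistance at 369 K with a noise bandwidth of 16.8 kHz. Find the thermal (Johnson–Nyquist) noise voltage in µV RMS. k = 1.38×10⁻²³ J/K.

V_n = √(4kTRB)
4kTRB = 4 × 1.38×10⁻²³ × 369 × 3.11×10³ × 1.68×10⁴ = 1.06×10⁻¹² V²
V_n = √(1.06×10⁻¹²) = 1.03×10⁻⁶ V = 1.03 µV

1.03 µV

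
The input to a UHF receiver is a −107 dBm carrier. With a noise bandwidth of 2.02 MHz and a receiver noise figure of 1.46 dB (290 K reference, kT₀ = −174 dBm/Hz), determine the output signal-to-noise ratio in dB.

2.5 dB

Noise floor: N = −174 + 10 log₁₀(B) + NF
10 log₁₀(2.02×10⁶) = 63.05 dB
N = −174 + 63.05 + 1.46 = −109.49 dBm
SNR = P_sig − N = −107 − (−109.49) = 2.49 dB → 2.5 dB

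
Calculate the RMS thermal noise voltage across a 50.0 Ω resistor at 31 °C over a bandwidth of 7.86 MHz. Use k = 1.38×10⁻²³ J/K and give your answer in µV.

2.57 µV

T = 31 °C + 273.15 = 304.15 K
V_n = √(4kTRB)
4kTRB = 4 × 1.38×10⁻²³ × 304.15 × 5.00×10¹ × 7.86×10⁶ = 6.60×10⁻¹² V²
V_n = √(6.60×10⁻¹²) = 2.57×10⁻⁶ V = 2.57 µV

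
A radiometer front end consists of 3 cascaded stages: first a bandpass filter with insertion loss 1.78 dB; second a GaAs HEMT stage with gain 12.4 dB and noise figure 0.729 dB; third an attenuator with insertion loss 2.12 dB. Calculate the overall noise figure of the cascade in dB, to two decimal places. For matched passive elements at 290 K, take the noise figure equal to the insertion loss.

Convert to linear (a loss of L dB is a gain of −L dB): F_i = 10^(NF_i/10), G_i = 10^(G_i,dB/10)
  Stage 1: F_1 = 10^(1.78/10) = 1.507, G_1 = 10^(−1.78/10) = 0.6637
  Stage 2: F_2 = 10^(0.729/10) = 1.183, G_2 = 10^(12.4/10) = 17.38
  Stage 3: F_3 = 10^(2.12/10) = 1.629, G_3 = 10^(−2.12/10) = 0.6138
Friis cascade:
  F = 1.507 + (1.183 − 1)/0.6637 + (1.629 − 1)/11.53 = 1.837
NF = 10 log₁₀(1.837) = 2.64 dB

2.64 dB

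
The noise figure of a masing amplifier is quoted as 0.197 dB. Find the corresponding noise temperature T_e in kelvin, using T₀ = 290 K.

13.5 K

F = 10^(0.197/10) = 1.04641
T_e = (F − 1)·T₀ = (1.04641 − 1) × 290 = 13.5 K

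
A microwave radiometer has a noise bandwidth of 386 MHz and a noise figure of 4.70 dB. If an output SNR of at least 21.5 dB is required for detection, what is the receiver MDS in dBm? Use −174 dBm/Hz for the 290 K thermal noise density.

Sensitivity = −174 + 10 log₁₀(B) + NF + SNR_min
= −174 + 85.87 + 4.70 + 21.5
= −61.93 dBm → −61.9 dBm

−61.9 dBm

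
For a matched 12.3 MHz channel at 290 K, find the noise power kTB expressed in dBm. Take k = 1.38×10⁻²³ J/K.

−103.1 dBm

P_n = kTB = 1.38×10⁻²³ × 290 × 1.23×10⁷ = 4.92×10⁻¹⁴ W
In dBm: 10 log₁₀(4.92×10⁻¹⁴ / 10⁻³) = −103.1 dBm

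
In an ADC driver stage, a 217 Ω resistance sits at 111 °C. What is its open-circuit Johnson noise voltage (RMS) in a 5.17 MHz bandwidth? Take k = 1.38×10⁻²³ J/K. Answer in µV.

4.88 µV

T = 111 °C + 273.15 = 384.15 K
V_n = √(4kTRB)
4kTRB = 4 × 1.38×10⁻²³ × 384.15 × 2.17×10² × 5.17×10⁶ = 2.38×10⁻¹¹ V²
V_n = √(2.38×10⁻¹¹) = 4.88×10⁻⁶ V = 4.88 µV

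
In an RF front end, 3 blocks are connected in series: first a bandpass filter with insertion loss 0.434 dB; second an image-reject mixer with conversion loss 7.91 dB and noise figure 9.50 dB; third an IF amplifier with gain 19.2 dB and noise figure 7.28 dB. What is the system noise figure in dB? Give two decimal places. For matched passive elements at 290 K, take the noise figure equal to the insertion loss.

15.97 dB

Convert to linear (a loss of L dB is a gain of −L dB): F_i = 10^(NF_i/10), G_i = 10^(G_i,dB/10)
  Stage 1: F_1 = 10^(0.434/10) = 1.105, G_1 = 10^(−0.434/10) = 0.9049
  Stage 2: F_2 = 10^(9.50/10) = 8.913, G_2 = 10^(−7.91/10) = 0.1618
  Stage 3: F_3 = 10^(7.28/10) = 5.346, G_3 = 10^(19.2/10) = 83.18
Friis cascade:
  F = 1.105 + (8.913 − 1)/0.9049 + (5.346 − 1)/0.1464 = 39.53
NF = 10 log₁₀(39.53) = 15.97 dB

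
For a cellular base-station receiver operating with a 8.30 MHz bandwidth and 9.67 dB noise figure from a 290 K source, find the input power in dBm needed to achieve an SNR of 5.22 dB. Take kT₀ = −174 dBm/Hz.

Sensitivity = −174 + 10 log₁₀(B) + NF + SNR_min
= −174 + 69.19 + 9.67 + 5.22
= −89.92 dBm → −89.9 dBm

−89.9 dBm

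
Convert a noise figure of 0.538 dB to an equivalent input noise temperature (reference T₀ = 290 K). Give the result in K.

F = 10^(0.538/10) = 1.13188
T_e = (F − 1)·T₀ = (1.13188 − 1) × 290 = 38.2 K

38.2 K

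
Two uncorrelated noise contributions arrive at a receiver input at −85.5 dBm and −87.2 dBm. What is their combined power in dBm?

−83.3 dBm

Convert to linear, add, convert back:
P₁ = 2.82×10⁻¹² W, P₂ = 1.91×10⁻¹² W
P_tot = 4.72×10⁻¹² W → 10 log₁₀(P_tot / 10⁻³) = −83.3 dBm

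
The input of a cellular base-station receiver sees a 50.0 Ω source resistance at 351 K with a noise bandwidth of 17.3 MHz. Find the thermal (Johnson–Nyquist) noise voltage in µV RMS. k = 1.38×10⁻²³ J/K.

V_n = √(4kTRB)
4kTRB = 4 × 1.38×10⁻²³ × 351 × 5.00×10¹ × 1.73×10⁷ = 1.68×10⁻¹¹ V²
V_n = √(1.68×10⁻¹¹) = 4.09×10⁻⁶ V = 4.09 µV

4.09 µV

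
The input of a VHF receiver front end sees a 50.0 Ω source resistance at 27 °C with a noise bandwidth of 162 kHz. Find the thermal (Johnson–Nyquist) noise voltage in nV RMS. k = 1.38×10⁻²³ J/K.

T = 27 °C + 273.15 = 300.15 K
V_n = √(4kTRB)
4kTRB = 4 × 1.38×10⁻²³ × 300.15 × 5.00×10¹ × 1.62×10⁵ = 1.34×10⁻¹³ V²
V_n = √(1.34×10⁻¹³) = 3.66×10⁻⁷ V = 366 nV

366 nV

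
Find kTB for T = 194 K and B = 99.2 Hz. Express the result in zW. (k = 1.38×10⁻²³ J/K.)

266 zW

P_n = kTB = 1.38×10⁻²³ × 194 × 9.92×10¹ = 2.66×10⁻¹⁹ W = 266 zW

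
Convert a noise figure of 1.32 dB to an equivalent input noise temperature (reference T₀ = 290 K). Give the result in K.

103 K

F = 10^(1.32/10) = 1.35519
T_e = (F − 1)·T₀ = (1.35519 − 1) × 290 = 103 K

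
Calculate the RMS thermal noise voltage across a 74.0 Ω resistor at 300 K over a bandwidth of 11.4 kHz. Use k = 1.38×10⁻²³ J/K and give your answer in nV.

118 nV

V_n = √(4kTRB)
4kTRB = 4 × 1.38×10⁻²³ × 300 × 7.40×10¹ × 1.14×10⁴ = 1.40×10⁻¹⁴ V²
V_n = √(1.40×10⁻¹⁴) = 1.18×10⁻⁷ V = 118 nV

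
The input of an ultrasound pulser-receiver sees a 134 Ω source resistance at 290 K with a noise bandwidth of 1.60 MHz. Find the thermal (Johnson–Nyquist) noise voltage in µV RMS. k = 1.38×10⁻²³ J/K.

V_n = √(4kTRB)
4kTRB = 4 × 1.38×10⁻²³ × 290 × 1.34×10² × 1.60×10⁶ = 3.43×10⁻¹² V²
V_n = √(3.43×10⁻¹²) = 1.85×10⁻⁶ V = 1.85 µV

1.85 µV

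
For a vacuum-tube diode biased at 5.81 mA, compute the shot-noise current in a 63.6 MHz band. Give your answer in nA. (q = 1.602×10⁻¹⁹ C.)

344 nA

I_n = √(2qI·B)
2qI·B = 2 × 1.602×10⁻¹⁹ × 5.81×10⁻³ × 6.36×10⁷ = 1.18×10⁻¹³ A²
I_n = √(1.18×10⁻¹³) = 3.44×10⁻⁷ A = 344 nA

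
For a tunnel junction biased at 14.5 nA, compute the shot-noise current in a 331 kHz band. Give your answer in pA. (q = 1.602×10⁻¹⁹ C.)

39.2 pA

I_n = √(2qI·B)
2qI·B = 2 × 1.602×10⁻¹⁹ × 1.45×10⁻⁸ × 3.31×10⁵ = 1.54×10⁻²¹ A²
I_n = √(1.54×10⁻²¹) = 3.92×10⁻¹¹ A = 39.2 pA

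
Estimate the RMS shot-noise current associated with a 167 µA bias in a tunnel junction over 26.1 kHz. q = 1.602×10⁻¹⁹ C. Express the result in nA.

1.18 nA

I_n = √(2qI·B)
2qI·B = 2 × 1.602×10⁻¹⁹ × 1.67×10⁻⁴ × 2.61×10⁴ = 1.40×10⁻¹⁸ A²
I_n = √(1.40×10⁻¹⁸) = 1.18×10⁻⁹ A = 1.18 nA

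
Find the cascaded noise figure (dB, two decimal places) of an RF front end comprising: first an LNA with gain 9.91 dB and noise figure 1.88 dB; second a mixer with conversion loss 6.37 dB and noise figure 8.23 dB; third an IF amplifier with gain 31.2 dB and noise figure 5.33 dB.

Convert to linear (a loss of L dB is a gain of −L dB): F_i = 10^(NF_i/10), G_i = 10^(G_i,dB/10)
  Stage 1: F_1 = 10^(1.88/10) = 1.542, G_1 = 10^(9.91/10) = 9.795
  Stage 2: F_2 = 10^(8.23/10) = 6.653, G_2 = 10^(−6.37/10) = 0.2307
  Stage 3: F_3 = 10^(5.33/10) = 3.412, G_3 = 10^(31.2/10) = 1318
Friis cascade:
  F = 1.542 + (6.653 − 1)/9.795 + (3.412 − 1)/2.259 = 3.186
NF = 10 log₁₀(3.186) = 5.03 dB

5.03 dB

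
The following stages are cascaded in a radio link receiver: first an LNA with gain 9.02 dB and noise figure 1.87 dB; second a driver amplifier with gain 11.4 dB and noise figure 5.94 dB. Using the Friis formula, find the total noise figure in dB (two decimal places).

2.80 dB

Convert to linear (a loss of L dB is a gain of −L dB): F_i = 10^(NF_i/10), G_i = 10^(G_i,dB/10)
  Stage 1: F_1 = 10^(1.87/10) = 1.538, G_1 = 10^(9.02/10) = 7.980
  Stage 2: F_2 = 10^(5.94/10) = 3.926, G_2 = 10^(11.4/10) = 13.80
Friis cascade:
  F = 1.538 + (3.926 − 1)/7.980 = 1.905
NF = 10 log₁₀(1.905) = 2.80 dB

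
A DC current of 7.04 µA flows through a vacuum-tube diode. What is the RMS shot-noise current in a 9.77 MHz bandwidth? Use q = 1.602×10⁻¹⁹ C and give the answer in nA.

I_n = √(2qI·B)
2qI·B = 2 × 1.602×10⁻¹⁹ × 7.04×10⁻⁶ × 9.77×10⁶ = 2.20×10⁻¹⁷ A²
I_n = √(2.20×10⁻¹⁷) = 4.69×10⁻⁹ A = 4.69 nA

4.69 nA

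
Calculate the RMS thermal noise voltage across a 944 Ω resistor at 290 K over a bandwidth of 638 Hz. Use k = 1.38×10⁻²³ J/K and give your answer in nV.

V_n = √(4kTRB)
4kTRB = 4 × 1.38×10⁻²³ × 290 × 9.44×10² × 6.38×10² = 9.64×10⁻¹⁵ V²
V_n = √(9.64×10⁻¹⁵) = 9.82×10⁻⁸ V = 98.2 nV

98.2 nV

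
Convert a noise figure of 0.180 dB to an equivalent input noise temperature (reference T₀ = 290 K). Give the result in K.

F = 10^(0.180/10) = 1.04232
T_e = (F − 1)·T₀ = (1.04232 − 1) × 290 = 12.3 K

12.3 K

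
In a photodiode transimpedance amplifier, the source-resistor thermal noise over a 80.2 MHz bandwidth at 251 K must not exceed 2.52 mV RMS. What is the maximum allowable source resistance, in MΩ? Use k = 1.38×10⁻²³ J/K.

5.71 MΩ

Johnson–Nyquist: V_n = √(4kTRB) ⇒ R = V_n² / (4kTB)
4kTB = 4 × 1.38×10⁻²³ × 251 × 8.02×10⁷ = 1.11×10⁻¹²
R = (2.52×10⁻³)² / 1.11×10⁻¹² = 5.71×10⁶ Ω = 5.71 MΩ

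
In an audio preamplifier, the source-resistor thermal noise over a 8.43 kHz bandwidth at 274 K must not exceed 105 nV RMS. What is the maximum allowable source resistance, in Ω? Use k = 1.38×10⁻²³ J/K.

Johnson–Nyquist: V_n = √(4kTRB) ⇒ R = V_n² / (4kTB)
4kTB = 4 × 1.38×10⁻²³ × 274 × 8.43×10³ = 1.28×10⁻¹⁶
R = (1.05×10⁻⁷)² / 1.28×10⁻¹⁶ = 8.65×10¹ Ω = 86.5 Ω

86.5 Ω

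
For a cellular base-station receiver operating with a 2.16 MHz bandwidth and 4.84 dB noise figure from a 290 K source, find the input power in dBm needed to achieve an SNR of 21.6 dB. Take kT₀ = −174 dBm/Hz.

−84.2 dBm

Sensitivity = −174 + 10 log₁₀(B) + NF + SNR_min
= −174 + 63.34 + 4.84 + 21.6
= −84.22 dBm → −84.2 dBm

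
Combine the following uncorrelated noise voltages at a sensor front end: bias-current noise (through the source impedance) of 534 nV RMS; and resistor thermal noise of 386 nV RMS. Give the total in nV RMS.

Uncorrelated sources add in power (mean-square): V_tot = √(ΣV_i²)
V_tot = √[(5.34×10⁻⁷)² + (3.86×10⁻⁷)²] = 6.59×10⁻⁷ V = 659 nV

659 nV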